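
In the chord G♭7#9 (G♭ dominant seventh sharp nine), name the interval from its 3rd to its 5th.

Spelling the chord: G♭-B♭-D♭-F♭-A.
That puts B♭ below D♭.
B♭ up to D♭ is 3 semitones, a half step narrower than a major third, so the interval is minor.

minor 3rd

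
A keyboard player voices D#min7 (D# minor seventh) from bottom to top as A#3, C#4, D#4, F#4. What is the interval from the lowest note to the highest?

The outer voices are A#3 and F#4.
6 letter names make it a sixth; at 8 semitones (a half step narrower than major) the quality is minor.

minor sixth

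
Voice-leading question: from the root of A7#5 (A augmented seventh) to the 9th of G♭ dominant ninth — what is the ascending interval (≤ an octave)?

diminished 8th

A7#5 (A augmented seventh) has A as its root, and G♭ dominant ninth has A♭ as its 9th.
8 letter names make it an octave; at 11 semitones (a half step narrower than perfect) the quality is diminished.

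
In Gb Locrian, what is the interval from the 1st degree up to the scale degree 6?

The scale runs Gb Abb Bbb Cb Dbb Ebb Fb.
The 1st degree is Gb and the scale degree 6 is Ebb.
From Gb to Ebb: 8 semitones over a sixth = minor.

minor sixth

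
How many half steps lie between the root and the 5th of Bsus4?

7

Bsus4 (B sus4): B-E-F#.
B to F# is a perfect fifth: 7 semitones.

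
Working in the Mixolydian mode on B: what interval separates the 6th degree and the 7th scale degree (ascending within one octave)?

B mixolydian: B C# D# E F# G# A.
The 6th degree is G# and the 7th scale degree is A.
G# up to A is 1 semitone, a half step narrower than a major second, so the interval is minor.

minor 2nd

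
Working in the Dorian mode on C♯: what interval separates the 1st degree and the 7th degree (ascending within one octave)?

minor seventh

C♯ dorian: C♯ D♯ E F♯ G♯ A♯ B.
1st degree = C♯; 7th degree = B.
C♯ up to B is 10 semitones, a half step narrower than a major seventh, so the interval is minor.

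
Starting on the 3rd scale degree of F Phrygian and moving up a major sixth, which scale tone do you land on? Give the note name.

F

The scale is F Gb Ab Bb C Db Eb.
The 3rd scale degree is Ab; a major sixth above that is F — scale degree 1.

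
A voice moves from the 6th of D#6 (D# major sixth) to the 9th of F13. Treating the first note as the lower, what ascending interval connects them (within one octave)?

The 6th of D#6 (D# major sixth) is B#; the 9th of F13 is G.
6 letter names make it a sixth; at 7 semitones (a whole step narrower than major) the quality is diminished.

diminished 6th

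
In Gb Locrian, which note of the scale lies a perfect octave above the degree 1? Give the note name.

Gb

The scale is Gb Abb Bbb Cb Dbb Ebb Fb.
The degree 1 is Gb; a perfect octave above that is Gb — scale degree 1.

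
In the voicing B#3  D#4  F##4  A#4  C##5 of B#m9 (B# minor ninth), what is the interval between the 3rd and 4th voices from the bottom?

minor third

Those voices are F##4 and A#4.
3 letter names make it a third; at 3 semitones (a half step narrower than major) the quality is minor.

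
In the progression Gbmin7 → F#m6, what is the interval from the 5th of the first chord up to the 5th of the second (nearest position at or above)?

Gbmin7 has Db as its 5th, and F#m6 has C# as its 5th.
From Db to C#: 12 semitones over a seventh = augmented.

augmented seventh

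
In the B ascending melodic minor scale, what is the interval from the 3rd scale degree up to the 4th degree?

Spelling the B ascending melodic minor scale: B C# D E F# G# A#.
3rd scale degree = D; 4th scale degree = E.
From D to E is 2 semitones, exactly the major second.

major second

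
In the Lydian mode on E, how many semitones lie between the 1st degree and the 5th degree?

The scale is E F# G# A# B C# D#.
E up to B is a perfect fifth — 7 semitones.

7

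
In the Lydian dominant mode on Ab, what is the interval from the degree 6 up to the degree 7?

Ab lydian dominant: Ab Bb C D Eb F Gb.
So we need the interval from F up to Gb.
2 letter names make it a second; at 1 semitone (a half step narrower than major) the quality is minor.

minor second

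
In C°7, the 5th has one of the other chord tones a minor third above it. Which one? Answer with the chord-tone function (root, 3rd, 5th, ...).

7th

Cdim7: C, E♭, G♭, B𝄫.
The 5th is G♭. A minor third above G♭ is B𝄫.
B𝄫 is the chord's 7th.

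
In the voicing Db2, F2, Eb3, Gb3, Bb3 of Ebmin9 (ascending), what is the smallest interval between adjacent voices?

minor third

Adjacent intervals: Db2→F2 = major third; F2→Eb3 = minor seventh; Eb3→Gb3 = minor third; Gb3→Bb3 = major third.
The smallest is Eb3 to Gb3, a minor third (3 semitones).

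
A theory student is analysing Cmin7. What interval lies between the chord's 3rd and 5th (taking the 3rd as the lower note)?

major third

The chord tones of C-7 are C-Eb-G-Bb.
The 3rd is Eb and the 5th is G.
Counting 3 letters and 4 half steps from Eb gives a major third.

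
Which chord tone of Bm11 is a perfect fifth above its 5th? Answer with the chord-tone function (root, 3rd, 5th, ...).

9th

The chord tones of B minor eleventh are B-D-F#-A-C#-E.
The 5th is F#. A perfect fifth above F# is C#.
C# is the chord's 9th.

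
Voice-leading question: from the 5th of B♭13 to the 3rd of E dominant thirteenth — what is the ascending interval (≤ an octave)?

B♭13 has F as its 5th, and E dominant thirteenth has G♯ as its 3rd.
From F to G♯: 3 semitones over a second = augmented.

A2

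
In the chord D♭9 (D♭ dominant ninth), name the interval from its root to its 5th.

P5

Spelling the chord: D♭ F A♭ C♭ E♭.
So we need the interval from D♭ up to A♭.
Counting 5 letters and 7 half steps from D♭ gives a perfect fifth.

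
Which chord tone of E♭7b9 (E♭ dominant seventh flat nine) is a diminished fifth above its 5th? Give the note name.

The chord tones of E♭ dominant seventh flat nine are E♭, G, B♭, D♭, F♭.
The 5th is B♭. A diminished fifth above B♭ is F♭.
F♭ is the chord's 9th.

Fb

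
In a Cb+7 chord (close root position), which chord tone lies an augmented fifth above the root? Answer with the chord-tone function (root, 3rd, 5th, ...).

Spelling the chord: Cb Eb G Bbb.
The root is Cb. An augmented fifth above Cb is G.
G is the chord's 5th.

5th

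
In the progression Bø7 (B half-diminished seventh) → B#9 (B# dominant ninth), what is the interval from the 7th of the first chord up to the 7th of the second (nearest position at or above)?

augmented unison

The 7th of Bø7 (B half-diminished seventh) is A; the 7th of B#9 (B# dominant ninth) is A#.
A up to A# is 1 semitone, a half step wider than a perfect unison, so the interval is augmented.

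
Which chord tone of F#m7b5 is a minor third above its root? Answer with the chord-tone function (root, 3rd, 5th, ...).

3rd

Spelling the chord: F#, A, C, E.
The root is F#. A minor third above F# is A.
A is the chord's 3rd.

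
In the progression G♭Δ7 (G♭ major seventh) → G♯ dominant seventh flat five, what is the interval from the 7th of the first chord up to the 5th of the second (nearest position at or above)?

G♭Δ7 (G♭ major seventh) has F as its 7th, and G♯ dominant seventh flat five has D as its 5th.
From F to D is 9 semitones, exactly the major sixth.

major sixth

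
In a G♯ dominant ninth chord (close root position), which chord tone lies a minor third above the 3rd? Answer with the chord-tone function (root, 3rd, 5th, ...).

Spelling the chord: G♯ B♯ D♯ F♯ A♯.
The 3rd is B♯. A minor third above B♯ is D♯.
D♯ is the chord's 5th.

5th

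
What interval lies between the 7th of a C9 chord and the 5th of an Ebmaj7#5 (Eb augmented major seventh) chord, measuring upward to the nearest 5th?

C9 has Bb as its 7th, and Ebmaj7#5 (Eb augmented major seventh) has B as its 5th.
From Bb to B: 1 semitone over a unison = augmented.

A1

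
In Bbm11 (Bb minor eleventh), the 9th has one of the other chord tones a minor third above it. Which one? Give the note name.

Spelling the chord: Bb–Db–F–Ab–C–Eb.
The 9th is C. A minor third above C is Eb.
Eb is the chord's 11th.

Eb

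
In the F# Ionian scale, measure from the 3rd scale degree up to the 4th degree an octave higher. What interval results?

minor ninth

Spelling the F# Ionian scale: F# G# A# B C# D# E#.
The 3rd scale degree is A# and the scale degree 4 (up an octave) is B.
A# up to B is 13 semitones, a half step narrower than a major ninth, so the interval is minor.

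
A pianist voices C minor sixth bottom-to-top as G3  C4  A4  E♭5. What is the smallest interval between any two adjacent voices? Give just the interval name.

P4

Adjacent intervals: G3→C4 = perfect fourth; C4→A4 = major sixth; A4→E♭5 = diminished fifth.
The smallest is G3 to C4, a perfect fourth (5 semitones).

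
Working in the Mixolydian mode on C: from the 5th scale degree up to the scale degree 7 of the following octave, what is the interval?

The scale runs C D E F G A B♭.
So we need the interval from G up to B♭.
G up to B♭ is 15 semitones, a half step narrower than a major tenth, so the interval is minor.

minor tenth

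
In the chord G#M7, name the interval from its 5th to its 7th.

major third

G#Δ7: G#–B#–D#–F##.
That puts D# below F##.
From D# to F## is 4 semitones, exactly the major third.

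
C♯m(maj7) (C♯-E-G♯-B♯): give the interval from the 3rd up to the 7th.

augmented fifth

3rd = E; 7th = B♯.
5 letter names make it a fifth; at 8 semitones (a half step wider than perfect) the quality is augmented.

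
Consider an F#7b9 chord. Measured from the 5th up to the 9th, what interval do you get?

The chord tones of F# dominant seventh flat nine are F#, A#, C#, E, G.
The 5th is C# and the 9th is G.
C# up to G is 6 semitones, a half step narrower than a perfect fifth, so the interval is diminished.

diminished fifth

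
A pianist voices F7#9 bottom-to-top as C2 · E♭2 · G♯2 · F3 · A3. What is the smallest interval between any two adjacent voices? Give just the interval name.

Adjacent intervals: C2→E♭2 = minor third; E♭2→G♯2 = augmented third; G♯2→F3 = diminished seventh; F3→A3 = major third.
The smallest is C2 to E♭2, a minor third (3 semitones).

m3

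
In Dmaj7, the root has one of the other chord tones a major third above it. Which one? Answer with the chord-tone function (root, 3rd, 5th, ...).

3rd

Dmaj7 is spelled D F# A C#.
The root is D. A major third above D is F#.
F# is the chord's 3rd.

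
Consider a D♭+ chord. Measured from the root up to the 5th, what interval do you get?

A5

D♭ augmented: D♭, F, A.
So we need the interval from D♭ up to A.
D♭ up to A is 8 semitones, a half step wider than a perfect fifth, so the interval is augmented.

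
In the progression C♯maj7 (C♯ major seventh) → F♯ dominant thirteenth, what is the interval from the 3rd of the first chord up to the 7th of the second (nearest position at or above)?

C♯maj7 (C♯ major seventh) has E♯ as its 3rd, and F♯ dominant thirteenth has E as its 7th.
From E♯ to E: 11 semitones over an octave = diminished.

diminished 8th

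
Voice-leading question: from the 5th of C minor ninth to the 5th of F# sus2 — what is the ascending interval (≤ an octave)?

C minor ninth has G as its 5th, and F# sus2 has C# as its 5th.
4 letter names make it a fourth; at 6 semitones (a half step wider than perfect) the quality is augmented.

augmented 4th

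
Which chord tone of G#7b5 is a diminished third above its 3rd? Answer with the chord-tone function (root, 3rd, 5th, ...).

5th

Spelling the chord: G#, B#, D, F#.
The 3rd is B#. A diminished third above B# is D.
D is the chord's 5th.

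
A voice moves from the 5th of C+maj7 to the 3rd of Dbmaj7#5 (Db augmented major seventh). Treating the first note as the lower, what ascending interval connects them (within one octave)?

d7

C+maj7 has G# as its 5th, and Dbmaj7#5 (Db augmented major seventh) has F as its 3rd.
G# up to F is 9 semitones, a whole step narrower than a major seventh, so the interval is diminished.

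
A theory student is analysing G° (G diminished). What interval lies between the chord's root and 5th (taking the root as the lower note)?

The chord tones of G° are G, Bb, Db.
The root is G and the 5th is Db.
G up to Db is 6 semitones, a half step narrower than a perfect fifth, so the interval is diminished.

diminished 5th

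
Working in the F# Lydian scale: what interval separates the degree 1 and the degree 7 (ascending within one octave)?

F# lydian: F# G# A# B# C# D# E#.
That puts F# below E#.
Counting 7 letters and 11 half steps from F# gives a major seventh.

major seventh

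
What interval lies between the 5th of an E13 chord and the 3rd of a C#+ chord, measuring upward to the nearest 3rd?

augmented 4th

E13 has B as its 5th, and C#+ has E# as its 3rd.
4 letter names make it a fourth; at 6 semitones (a half step wider than perfect) the quality is augmented.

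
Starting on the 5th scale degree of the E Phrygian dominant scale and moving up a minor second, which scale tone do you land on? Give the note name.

C

The scale is E F G# A B C D.
The 5th scale degree is B; a minor second above that is C — scale degree 6.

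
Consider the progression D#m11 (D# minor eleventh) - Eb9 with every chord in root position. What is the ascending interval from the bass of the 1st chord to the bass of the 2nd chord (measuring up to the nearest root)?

diminished second

The roots are D# and Eb.
2 letter names make it a second; at 0 semitones (a whole step narrower than major) the quality is diminished.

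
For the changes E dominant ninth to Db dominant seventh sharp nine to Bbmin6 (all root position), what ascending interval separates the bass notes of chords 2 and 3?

The roots are Db and Bb.
From Db to Bb is 9 semitones, exactly the major sixth.

major sixth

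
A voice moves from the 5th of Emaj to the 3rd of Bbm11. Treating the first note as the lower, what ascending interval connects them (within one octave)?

diminished 3rd

The 5th of Emaj is B; the 3rd of Bbm11 is Db.
B up to Db is 2 semitones, a whole step narrower than a major third, so the interval is diminished.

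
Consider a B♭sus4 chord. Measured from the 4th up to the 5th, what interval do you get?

B♭sus4: B♭, E♭, F.
4th = E♭; 5th = F.
E♭ up to F spans 2 letter names and 2 semitones — a major second.

M2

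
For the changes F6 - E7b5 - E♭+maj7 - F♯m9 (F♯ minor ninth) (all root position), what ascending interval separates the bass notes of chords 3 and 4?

augmented second

The roots are E♭ and F♯.
From E♭ to F♯: 3 semitones over a second = augmented.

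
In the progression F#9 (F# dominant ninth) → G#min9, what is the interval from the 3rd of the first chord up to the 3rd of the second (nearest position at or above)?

minor second

The 3rd of F#9 (F# dominant ninth) is A#; the 3rd of G#min9 is B.
2 letter names make it a second; at 1 semitone (a half step narrower than major) the quality is minor.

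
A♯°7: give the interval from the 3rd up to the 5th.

minor 3rd

Spelling the chord: A♯-C♯-E-G.
So we need the interval from C♯ up to E.
C♯ up to E is 3 semitones, a half step narrower than a major third, so the interval is minor.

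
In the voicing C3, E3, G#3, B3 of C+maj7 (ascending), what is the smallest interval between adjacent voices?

minor 3rd

Adjacent intervals: C3→E3 = major third; E3→G#3 = major third; G#3→B3 = minor third.
The smallest is G#3 to B3, a minor third (3 semitones).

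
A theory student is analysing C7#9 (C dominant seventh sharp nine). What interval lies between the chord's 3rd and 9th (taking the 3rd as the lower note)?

Spelling the chord: C–E–G–Bb–D#.
The 3rd is E and the 9th is D#.
Counting 7 letters and 11 half steps from E gives a major seventh.

major seventh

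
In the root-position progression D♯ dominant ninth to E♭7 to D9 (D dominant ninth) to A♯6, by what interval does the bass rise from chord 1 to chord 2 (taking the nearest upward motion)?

diminished 2nd

The roots are D♯ and E♭.
2 letter names make it a second; at 0 semitones (a whole step narrower than major) the quality is diminished.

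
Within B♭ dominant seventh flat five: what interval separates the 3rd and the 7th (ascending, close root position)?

B♭ dominant seventh flat five is spelled B♭-D-F♭-A♭.
That puts D below A♭.
D up to A♭ is 6 semitones, a half step narrower than a perfect fifth, so the interval is diminished.
This 3–7 tritone is the characteristic tension at the heart of the dominant sound.

diminished fifth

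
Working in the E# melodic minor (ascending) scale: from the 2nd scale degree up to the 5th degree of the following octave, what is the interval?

perfect eleventh

Spelling the E# melodic minor (ascending) scale: E# F## G# A# B# C## D##.
2nd scale degree = F##; 5th degree (up an octave) = B#.
From F## to B# is 17 semitones, exactly the perfect eleventh.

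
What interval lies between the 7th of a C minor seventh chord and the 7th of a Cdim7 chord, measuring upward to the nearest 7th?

The 7th of C minor seventh is B♭; the 7th of Cdim7 is B𝄫.
From B♭ to B𝄫: 11 semitones over an octave = diminished.

diminished octave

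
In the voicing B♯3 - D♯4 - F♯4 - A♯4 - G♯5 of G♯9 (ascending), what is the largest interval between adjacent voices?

Adjacent intervals: B♯3→D♯4 = minor third; D♯4→F♯4 = minor third; F♯4→A♯4 = major third; A♯4→G♯5 = minor seventh.
The largest is A♯4 to G♯5, a minor seventh (10 semitones).

minor seventh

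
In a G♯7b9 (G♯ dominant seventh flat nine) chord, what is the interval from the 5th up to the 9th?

diminished fifth

G♯ dominant seventh flat nine: G♯, B♯, D♯, F♯, A.
The 5th is D♯ and the 9th is A.
5 letter names make it a fifth; at 6 semitones (a half step narrower than perfect) the quality is diminished.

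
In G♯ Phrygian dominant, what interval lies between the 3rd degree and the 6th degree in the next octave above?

The scale runs G♯ A B♯ C♯ D♯ E F♯.
That puts B♯ below E.
B♯ up to E is 16 semitones, a half step narrower than a perfect eleventh, so the interval is diminished.

d11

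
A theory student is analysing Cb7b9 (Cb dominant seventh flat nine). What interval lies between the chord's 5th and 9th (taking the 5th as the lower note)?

Spelling the chord: Cb Eb Gb Bbb Dbb.
So we need the interval from Gb up to Dbb.
From Gb to Dbb: 6 semitones over a fifth = diminished.

diminished 5th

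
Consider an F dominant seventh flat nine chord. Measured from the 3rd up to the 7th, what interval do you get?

Spelling the chord: F–A–C–Eb–Gb.
The 3rd is A and the 7th is Eb.
A up to Eb is 6 semitones, a half step narrower than a perfect fifth, so the interval is diminished.
That tritone between 3rd and 7th is what gives the dominant seventh its pull toward resolution.

diminished fifth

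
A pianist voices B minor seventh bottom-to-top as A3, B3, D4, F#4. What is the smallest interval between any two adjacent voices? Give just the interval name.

Adjacent intervals: A3→B3 = major second; B3→D4 = minor third; D4→F#4 = major third.
The smallest is A3 to B3, a major second (2 semitones).

M2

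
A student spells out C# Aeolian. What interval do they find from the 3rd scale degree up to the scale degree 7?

perfect fifth

Spelling C# Aeolian: C# D# E F# G# A B.
The 3rd scale degree is E and the degree 7 is B.
From E to B is 7 semitones, exactly the perfect fifth.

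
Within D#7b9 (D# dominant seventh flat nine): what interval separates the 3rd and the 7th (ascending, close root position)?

Spelling the chord: D#-F##-A#-C#-E.
The 3rd is F## and the 7th is C#.
F## up to C# is 6 semitones, a half step narrower than a perfect fifth, so the interval is diminished.

diminished 5th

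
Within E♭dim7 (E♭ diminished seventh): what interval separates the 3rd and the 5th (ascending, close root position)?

E♭°7 (E♭ diminished seventh): E♭, G♭, B𝄫, D𝄫.
3rd = G♭; 5th = B𝄫.
3 letter names make it a third; at 3 semitones (a half step narrower than major) the quality is minor.

m3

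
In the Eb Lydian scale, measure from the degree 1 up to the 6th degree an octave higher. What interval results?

Spelling the Eb Lydian scale: Eb F G A Bb C D.
The degree 1 is Eb and the degree 6 (up an octave) is C.
From Eb to C is 21 semitones, exactly the major thirteenth.

major thirteenth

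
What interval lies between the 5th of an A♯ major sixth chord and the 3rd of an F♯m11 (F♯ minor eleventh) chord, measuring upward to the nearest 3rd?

The 5th of A♯ major sixth is E♯; the 3rd of F♯m11 (F♯ minor eleventh) is A.
E♯ up to A is 4 semitones, a half step narrower than a perfect fourth, so the interval is diminished.

diminished 4th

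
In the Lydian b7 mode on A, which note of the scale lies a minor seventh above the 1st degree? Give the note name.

G

The scale is A B C♯ D♯ E F♯ G.
The 1st degree is A; a minor seventh above that is G — scale degree 7.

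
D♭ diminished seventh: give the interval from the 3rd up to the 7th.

The chord tones of D♭ diminished seventh are D♭, F♭, A𝄫, C𝄫.
That puts F♭ below C𝄫.
From F♭ to C𝄫: 6 semitones over a fifth = diminished.

d5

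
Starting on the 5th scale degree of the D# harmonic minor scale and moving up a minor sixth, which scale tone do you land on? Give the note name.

F#

The scale is D# E# F# G# A# B C##.
The 5th scale degree is A#; a minor sixth above that is F# — scale degree 3.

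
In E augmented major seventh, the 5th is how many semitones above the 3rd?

4

Spelling the chord: E, G#, B#, D#.
G# to B# is a major third: 4 semitones.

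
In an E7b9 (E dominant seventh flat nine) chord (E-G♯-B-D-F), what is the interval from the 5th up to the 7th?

minor third

The 5th is B and the 7th is D.
3 letter names make it a third; at 3 semitones (a half step narrower than major) the quality is minor.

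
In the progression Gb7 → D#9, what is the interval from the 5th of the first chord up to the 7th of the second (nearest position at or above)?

Gb7 has Db as its 5th, and D#9 has C# as its 7th.
7 letter names make it a seventh; at 12 semitones (a half step wider than major) the quality is augmented.

augmented seventh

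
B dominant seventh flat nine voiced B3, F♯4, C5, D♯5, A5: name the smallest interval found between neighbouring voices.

A2

Adjacent intervals: B3→F♯4 = perfect fifth; F♯4→C5 = diminished fifth; C5→D♯5 = augmented second; D♯5→A5 = diminished fifth.
The smallest is C5 to D♯5, an augmented second (3 semitones).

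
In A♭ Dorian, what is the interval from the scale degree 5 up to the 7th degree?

A♭ dorian: A♭ B♭ C♭ D♭ E♭ F G♭.
That puts E♭ below G♭.
3 letter names make it a third; at 3 semitones (a half step narrower than major) the quality is minor.

minor 3rd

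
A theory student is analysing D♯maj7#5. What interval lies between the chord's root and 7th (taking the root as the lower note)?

D♯maj7#5: D♯ F𝄪 A𝄪 C𝄪.
So we need the interval from D♯ up to C𝄪.
Counting 7 letters and 11 half steps from D♯ gives a major seventh.

major seventh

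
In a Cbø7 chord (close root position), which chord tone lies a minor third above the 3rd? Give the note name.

Gbb

Cb half-diminished seventh is spelled Cb Ebb Gbb Bbb.
The 3rd is Ebb. A minor third above Ebb is Gbb.
Gbb is the chord's 5th.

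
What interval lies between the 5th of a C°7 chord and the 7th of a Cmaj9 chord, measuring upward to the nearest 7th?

augmented third

The 5th of C°7 is Gb; the 7th of Cmaj9 is B.
Gb up to B is 5 semitones, a half step wider than a major third, so the interval is augmented.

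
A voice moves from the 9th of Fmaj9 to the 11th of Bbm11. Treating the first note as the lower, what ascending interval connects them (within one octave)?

Fmaj9 has G as its 9th, and Bbm11 has Eb as its 11th.
G up to Eb is 8 semitones, a half step narrower than a major sixth, so the interval is minor.

minor 6th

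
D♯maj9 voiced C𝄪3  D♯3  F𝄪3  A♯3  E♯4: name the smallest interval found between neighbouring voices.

Adjacent intervals: C𝄪3→D♯3 = minor second; D♯3→F𝄪3 = major third; F𝄪3→A♯3 = minor third; A♯3→E♯4 = perfect fifth.
The smallest is C𝄪3 to D♯3, a minor second (1 semitone).

minor second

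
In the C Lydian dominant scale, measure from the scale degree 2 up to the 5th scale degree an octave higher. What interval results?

perfect eleventh

The scale runs C D E F# G A Bb.
Scale degree 2 = D; scale degree 5 (up an octave) = G.
From D to G is 17 semitones, exactly the perfect eleventh.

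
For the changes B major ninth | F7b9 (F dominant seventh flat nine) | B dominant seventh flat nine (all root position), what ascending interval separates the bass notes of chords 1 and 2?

The roots are B and F.
B up to F is 6 semitones, a half step narrower than a perfect fifth, so the interval is diminished.

diminished 5th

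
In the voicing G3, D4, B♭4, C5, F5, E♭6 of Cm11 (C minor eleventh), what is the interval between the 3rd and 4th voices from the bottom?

major second

Those voices are B♭4 and C5.
From B♭ to C is 2 semitones, exactly the major second.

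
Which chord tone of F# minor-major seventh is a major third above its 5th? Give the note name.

E#

Spelling the chord: F# A C# E#.
The 5th is C#. A major third above C# is E#.
E# is the chord's 7th.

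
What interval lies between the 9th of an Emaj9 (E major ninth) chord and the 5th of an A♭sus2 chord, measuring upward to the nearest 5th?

Emaj9 (E major ninth) has F♯ as its 9th, and A♭sus2 has E♭ as its 5th.
F♯ up to E♭ is 9 semitones, a whole step narrower than a major seventh, so the interval is diminished.

diminished seventh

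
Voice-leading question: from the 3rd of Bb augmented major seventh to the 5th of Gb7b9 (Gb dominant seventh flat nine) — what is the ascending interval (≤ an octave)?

The 3rd of Bb augmented major seventh is D; the 5th of Gb7b9 (Gb dominant seventh flat nine) is Db.
D up to Db is 11 semitones, a half step narrower than a perfect octave, so the interval is diminished.

d8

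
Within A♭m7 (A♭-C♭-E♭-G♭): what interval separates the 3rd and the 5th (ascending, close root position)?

major 3rd

So we need the interval from C♭ up to E♭.
From C♭ to E♭ is 4 semitones, exactly the major third.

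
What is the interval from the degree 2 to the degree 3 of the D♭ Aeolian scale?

minor second

D♭ natural minor: D♭ E♭ F♭ G♭ A♭ B𝄫 C♭.
Degree 2 = E♭; degree 3 = F♭.
From E♭ to F♭: 1 semitone over a second = minor.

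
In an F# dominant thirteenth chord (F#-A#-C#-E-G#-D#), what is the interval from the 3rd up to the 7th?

That puts A# below E.
5 letter names make it a fifth; at 6 semitones (a half step narrower than perfect) the quality is diminished.
That tritone between 3rd and 7th is what gives the dominant seventh its pull toward resolution.

d5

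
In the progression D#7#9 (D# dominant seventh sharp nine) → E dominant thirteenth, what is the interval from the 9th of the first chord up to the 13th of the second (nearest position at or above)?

The 9th of D#7#9 (D# dominant seventh sharp nine) is E##; the 13th of E dominant thirteenth is C#.
6 letter names make it a sixth; at 7 semitones (a whole step narrower than major) the quality is diminished.

diminished sixth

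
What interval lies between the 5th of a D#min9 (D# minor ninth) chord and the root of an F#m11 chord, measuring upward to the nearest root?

The 5th of D#min9 (D# minor ninth) is A#; the root of F#m11 is F#.
6 letter names make it a sixth; at 8 semitones (a half step narrower than major) the quality is minor.

minor sixth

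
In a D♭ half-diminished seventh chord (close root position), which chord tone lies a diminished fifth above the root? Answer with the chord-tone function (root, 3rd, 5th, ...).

Spelling the chord: D♭, F♭, A𝄫, C♭.
The root is D♭. A diminished fifth above D♭ is A𝄫.
A𝄫 is the chord's 5th.

5th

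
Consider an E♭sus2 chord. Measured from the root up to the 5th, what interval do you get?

The chord tones of E♭sus2 are E♭-F-B♭.
That puts E♭ below B♭.
Counting 5 letters and 7 half steps from E♭ gives a perfect fifth.

perfect 5th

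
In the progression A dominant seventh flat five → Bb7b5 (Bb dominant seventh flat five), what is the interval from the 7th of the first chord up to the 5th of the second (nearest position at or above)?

diminished seventh

A dominant seventh flat five has G as its 7th, and Bb7b5 (Bb dominant seventh flat five) has Fb as its 5th.
7 letter names make it a seventh; at 9 semitones (a whole step narrower than major) the quality is diminished.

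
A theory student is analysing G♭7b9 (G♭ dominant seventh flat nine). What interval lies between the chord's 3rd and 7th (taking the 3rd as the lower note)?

diminished fifth

Spelling the chord: G♭ B♭ D♭ F♭ A𝄫.
3rd = B♭; 7th = F♭.
From B♭ to F♭: 6 semitones over a fifth = diminished.
This 3–7 tritone is the characteristic tension at the heart of the dominant sound.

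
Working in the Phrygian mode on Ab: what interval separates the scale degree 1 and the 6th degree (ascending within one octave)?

Spelling the Phrygian mode on Ab: Ab Bbb Cb Db Eb Fb Gb.
So we need the interval from Ab up to Fb.
From Ab to Fb: 8 semitones over a sixth = minor.

m6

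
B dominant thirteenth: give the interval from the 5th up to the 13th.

B dominant thirteenth is spelled B D# F# A C# G#.
So we need the interval from F# up to G#.
Counting 9 letters and 14 half steps from F# gives a major ninth.

major 9th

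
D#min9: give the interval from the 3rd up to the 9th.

M7

D# minor ninth is spelled D#-F#-A#-C#-E#.
That puts F# below E#.
From F# to E# is 11 semitones, exactly the major seventh.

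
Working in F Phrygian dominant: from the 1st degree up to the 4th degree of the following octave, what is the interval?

F phrygian dominant: F G♭ A B♭ C D♭ E♭.
1st degree = F; scale degree 4 (up an octave) = B♭.
F up to B♭ spans 11 letter names and 17 semitones — a perfect eleventh.

perfect eleventh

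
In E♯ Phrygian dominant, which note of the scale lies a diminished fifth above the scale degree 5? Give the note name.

F#

The scale is E♯ F♯ G𝄪 A♯ B♯ C♯ D♯.
The scale degree 5 is B♯; a diminished fifth above that is F♯ — scale degree 2.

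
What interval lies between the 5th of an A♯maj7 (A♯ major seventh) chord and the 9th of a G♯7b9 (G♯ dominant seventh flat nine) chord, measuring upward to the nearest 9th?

The 5th of A♯maj7 (A♯ major seventh) is E♯; the 9th of G♯7b9 (G♯ dominant seventh flat nine) is A.
4 letter names make it a fourth; at 4 semitones (a half step narrower than perfect) the quality is diminished.

diminished fourth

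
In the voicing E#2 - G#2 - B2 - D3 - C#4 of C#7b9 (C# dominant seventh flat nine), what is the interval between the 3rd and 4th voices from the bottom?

Those voices are B2 and D3.
From B to D: 3 semitones over a third = minor.

minor 3rd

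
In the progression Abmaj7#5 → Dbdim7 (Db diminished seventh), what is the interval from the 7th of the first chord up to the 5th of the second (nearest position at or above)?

diminished 2nd

Abmaj7#5 has G as its 7th, and Dbdim7 (Db diminished seventh) has Abb as its 5th.
2 letter names make it a second; at 0 semitones (a whole step narrower than major) the quality is diminished.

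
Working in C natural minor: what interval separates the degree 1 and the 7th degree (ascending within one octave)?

minor seventh

C natural minor: C D Eb F G Ab Bb.
That puts C below Bb.
7 letter names make it a seventh; at 10 semitones (a half step narrower than major) the quality is minor.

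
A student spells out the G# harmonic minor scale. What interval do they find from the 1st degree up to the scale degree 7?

Spelling the G# harmonic minor scale: G# A# B C# D# E F##.
1st degree = G#; degree 7 = F##.
From G# to F## is 11 semitones, exactly the major seventh.

major 7th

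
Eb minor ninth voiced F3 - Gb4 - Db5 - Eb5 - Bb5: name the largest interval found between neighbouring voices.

minor ninth

Adjacent intervals: F3→Gb4 = minor ninth; Gb4→Db5 = perfect fifth; Db5→Eb5 = major second; Eb5→Bb5 = perfect fifth.
The largest is F3 to Gb4, a minor ninth (13 semitones).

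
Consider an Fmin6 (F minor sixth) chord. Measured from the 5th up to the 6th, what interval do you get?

major second

Fm6 is spelled F Ab C D.
The 5th is C and the 6th is D.
C up to D spans 2 letter names and 2 semitones — a major second.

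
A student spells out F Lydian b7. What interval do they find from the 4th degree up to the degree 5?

The scale runs F G A B C D Eb.
That puts B below C.
2 letter names make it a second; at 1 semitone (a half step narrower than major) the quality is minor.

minor second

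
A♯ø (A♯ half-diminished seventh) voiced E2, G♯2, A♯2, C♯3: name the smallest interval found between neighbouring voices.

Adjacent intervals: E2→G♯2 = major third; G♯2→A♯2 = major second; A♯2→C♯3 = minor third.
The smallest is G♯2 to A♯2, a major second (2 semitones).

major second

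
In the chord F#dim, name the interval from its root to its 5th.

diminished 5th

Spelling the chord: F#-A-C.
So we need the interval from F# up to C.
5 letter names make it a fifth; at 6 semitones (a half step narrower than perfect) the quality is diminished.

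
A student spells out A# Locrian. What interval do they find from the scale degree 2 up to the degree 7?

M6

Spelling A# Locrian: A# B C# D# E F# G#.
Scale degree 2 = B; 7th degree = G#.
B up to G# spans 6 letter names and 9 semitones — a major sixth.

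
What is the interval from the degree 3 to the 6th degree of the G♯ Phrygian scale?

perfect 4th

The scale runs G♯ A B C♯ D♯ E F♯.
So we need the interval from B up to E.
From B to E is 5 semitones, exactly the perfect fourth.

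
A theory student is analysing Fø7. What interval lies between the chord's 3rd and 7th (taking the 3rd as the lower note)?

perfect fifth

The chord tones of Fø7 (F half-diminished seventh) are F–A♭–C♭–E♭.
So we need the interval from A♭ up to E♭.
Counting 5 letters and 7 half steps from A♭ gives a perfect fifth.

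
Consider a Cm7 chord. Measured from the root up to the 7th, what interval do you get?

Spelling the chord: C Eb G Bb.
The root is C and the 7th is Bb.
From C to Bb: 10 semitones over a seventh = minor.

minor seventh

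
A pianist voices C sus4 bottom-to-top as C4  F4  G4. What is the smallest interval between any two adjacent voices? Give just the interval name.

Adjacent intervals: C4→F4 = perfect fourth; F4→G4 = major second.
The smallest is F4 to G4, a major second (2 semitones).

major 2nd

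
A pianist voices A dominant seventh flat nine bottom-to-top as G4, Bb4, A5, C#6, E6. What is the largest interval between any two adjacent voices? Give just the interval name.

Adjacent intervals: G4→Bb4 = minor third; Bb4→A5 = major seventh; A5→C#6 = major third; C#6→E6 = minor third.
The largest is Bb4 to A5, a major seventh (11 semitones).

major 7th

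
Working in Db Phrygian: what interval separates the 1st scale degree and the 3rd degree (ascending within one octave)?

minor third

Spelling Db Phrygian: Db Ebb Fb Gb Ab Bbb Cb.
The 1st scale degree is Db and the 3rd scale degree is Fb.
3 letter names make it a third; at 3 semitones (a half step narrower than major) the quality is minor.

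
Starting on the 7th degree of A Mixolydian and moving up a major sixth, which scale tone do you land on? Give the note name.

E

The scale is A B C# D E F# G.
The 7th degree is G; a major sixth above that is E — scale degree 5.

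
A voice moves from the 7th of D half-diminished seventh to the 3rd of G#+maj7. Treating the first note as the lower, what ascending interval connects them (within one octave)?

D half-diminished seventh has C as its 7th, and G#+maj7 has B# as its 3rd.
7 letter names make it a seventh; at 12 semitones (a half step wider than major) the quality is augmented.

A7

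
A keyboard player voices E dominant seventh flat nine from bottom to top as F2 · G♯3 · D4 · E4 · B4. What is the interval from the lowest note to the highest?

augmented 18th

The outer voices are F2 and B4.
18 letter names make it a 18th; at 30 semitones (a half step wider than perfect) the quality is augmented.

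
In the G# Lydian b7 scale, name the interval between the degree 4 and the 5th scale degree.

The scale runs G# A# B# C## D# E# F#.
The degree 4 is C## and the 5th scale degree is D#.
C## up to D# is 1 semitone, a half step narrower than a major second, so the interval is minor.

minor second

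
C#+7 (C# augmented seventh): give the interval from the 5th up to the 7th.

The chord tones of C#7#5 are C#–E#–G##–B.
5th = G##; 7th = B.
From G## to B: 2 semitones over a third = diminished.

diminished third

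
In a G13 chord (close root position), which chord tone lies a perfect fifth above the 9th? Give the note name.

E

G13: G–B–D–F–A–E.
The 9th is A. A perfect fifth above A is E.
E is the chord's 13th.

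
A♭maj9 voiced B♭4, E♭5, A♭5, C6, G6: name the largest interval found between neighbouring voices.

P5

Adjacent intervals: B♭4→E♭5 = perfect fourth; E♭5→A♭5 = perfect fourth; A♭5→C6 = major third; C6→G6 = perfect fifth.
The largest is C6 to G6, a perfect fifth (7 semitones).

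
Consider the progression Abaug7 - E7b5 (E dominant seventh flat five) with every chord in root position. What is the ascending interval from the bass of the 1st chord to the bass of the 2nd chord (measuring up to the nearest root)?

augmented fifth

The roots are Ab and E.
Ab up to E is 8 semitones, a half step wider than a perfect fifth, so the interval is augmented.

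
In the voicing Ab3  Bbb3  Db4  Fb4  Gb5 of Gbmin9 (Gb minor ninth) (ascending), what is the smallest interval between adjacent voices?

Adjacent intervals: Ab3→Bbb3 = minor second; Bbb3→Db4 = major third; Db4→Fb4 = minor third; Fb4→Gb5 = major ninth.
The smallest is Ab3 to Bbb3, a minor second (1 semitone).

m2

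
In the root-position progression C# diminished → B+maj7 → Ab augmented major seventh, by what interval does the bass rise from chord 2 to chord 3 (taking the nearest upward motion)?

The roots are B and Ab.
From B to Ab: 9 semitones over a seventh = diminished.

diminished seventh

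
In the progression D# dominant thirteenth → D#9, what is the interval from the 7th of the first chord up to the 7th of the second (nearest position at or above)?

The 7th of D# dominant thirteenth is C#; the 7th of D#9 is C#.
From C# to C# is 0 semitones, exactly the perfect unison.

P1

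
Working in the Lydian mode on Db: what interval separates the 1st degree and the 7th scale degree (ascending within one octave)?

major seventh

The scale runs Db Eb F G Ab Bb C.
1st degree = Db; scale degree 7 = C.
Counting 7 letters and 11 half steps from Db gives a major seventh.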